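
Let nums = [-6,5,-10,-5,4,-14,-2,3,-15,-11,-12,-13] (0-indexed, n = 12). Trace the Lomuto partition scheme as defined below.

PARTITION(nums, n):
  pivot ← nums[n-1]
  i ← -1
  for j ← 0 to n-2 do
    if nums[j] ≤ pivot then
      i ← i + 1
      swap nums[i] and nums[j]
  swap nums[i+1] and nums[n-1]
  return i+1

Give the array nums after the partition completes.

[-14,-15,-13,-5,4,-6,-2,3,5,-11,-12,-10]

pivot=-13, i=-1
j=0: -6>-13, skip
j=1: 5>-13, skip
j=2: -10>-13, skip
j=3: -5>-13, skip
j=4: 4>-13, skip
j=5: -14≤-13, i=0, swap(0,5) ⇒ [-14,5,-10,-5,4,-6,-2,3,-15,-11,-12,-13]
j=6: -2>-13, skip
j=7: 3>-13, skip
j=8: -15≤-13, i=1, swap(1,8) ⇒ [-14,-15,-10,-5,4,-6,-2,3,5,-11,-12,-13]
j=9: -11>-13, skip
j=10: -12>-13, skip
swap(2,11) ⇒ [-14,-15,-13,-5,4,-6,-2,3,5,-11,-12,-10]; return 2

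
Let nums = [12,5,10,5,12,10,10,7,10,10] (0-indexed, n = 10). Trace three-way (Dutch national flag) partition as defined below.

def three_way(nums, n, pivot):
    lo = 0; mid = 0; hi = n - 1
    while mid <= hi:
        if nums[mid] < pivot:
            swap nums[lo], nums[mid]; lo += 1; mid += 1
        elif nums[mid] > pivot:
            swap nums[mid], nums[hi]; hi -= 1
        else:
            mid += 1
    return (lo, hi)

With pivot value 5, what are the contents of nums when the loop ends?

[5,5,10,12,10,10,7,10,10,12]

pivot = 5; lo=0, mid=0, hi=9
nums[mid]=12>5: swap nums[0],nums[9]; hi=8 → [10,5,10,5,12,10,10,7,10,12]
nums[mid]=10>5: swap nums[0],nums[8]; hi=7 → [10,5,10,5,12,10,10,7,10,12]
nums[mid]=10>5: swap nums[0],nums[7]; hi=6 → [7,5,10,5,12,10,10,10,10,12]
nums[mid]=7>5: swap nums[0],nums[6]; hi=5 → [10,5,10,5,12,10,7,10,10,12]
nums[mid]=10>5: swap nums[0],nums[5]; hi=4 → [10,5,10,5,12,10,7,10,10,12]
nums[mid]=10>5: swap nums[0],nums[4]; hi=3 → [12,5,10,5,10,10,7,10,10,12]
nums[mid]=12>5: swap nums[0],nums[3]; hi=2 → [5,5,10,12,10,10,7,10,10,12]
nums[mid]=5=5: mid=1
nums[mid]=5=5: mid=2
nums[mid]=10>5: swap nums[2],nums[2]; hi=1 → [5,5,10,12,10,10,7,10,10,12]
end: lo=0, hi=1; nums = [5,5,10,12,10,10,7,10,10,12]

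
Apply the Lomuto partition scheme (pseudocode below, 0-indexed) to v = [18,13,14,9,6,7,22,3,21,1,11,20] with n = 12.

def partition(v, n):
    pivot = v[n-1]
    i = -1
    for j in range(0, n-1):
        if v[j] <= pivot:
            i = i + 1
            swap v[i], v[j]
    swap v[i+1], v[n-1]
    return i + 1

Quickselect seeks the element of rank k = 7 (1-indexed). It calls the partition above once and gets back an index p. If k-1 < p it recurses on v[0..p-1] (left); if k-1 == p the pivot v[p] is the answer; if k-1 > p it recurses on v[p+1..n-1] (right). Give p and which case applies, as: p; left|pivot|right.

pivot = v[11] = 20; i = -1
j=0: v[0]=18 ≤ 20 → i=0, swap v[0],v[0] (no change) → [18,13,14,9,6,7,22,3,21,1,11,20]
j=1: v[1]=13 ≤ 20 → i=1, swap v[1],v[1] (no change) → [18,13,14,9,6,7,22,3,21,1,11,20]
j=2: v[2]=14 ≤ 20 → i=2, swap v[2],v[2] (no change) → [18,13,14,9,6,7,22,3,21,1,11,20]
j=3: v[3]=9 ≤ 20 → i=3, swap v[3],v[3] (no change) → [18,13,14,9,6,7,22,3,21,1,11,20]
j=4: v[4]=6 ≤ 20 → i=4, swap v[4],v[4] (no change) → [18,13,14,9,6,7,22,3,21,1,11,20]
j=5: v[5]=7 ≤ 20 → i=5, swap v[5],v[5] (no change) → [18,13,14,9,6,7,22,3,21,1,11,20]
j=6: v[6]=22 > 20 → no swap
j=7: v[7]=3 ≤ 20 → i=6, swap v[6],v[7] → [18,13,14,9,6,7,3,22,21,1,11,20]
j=8: v[8]=21 > 20 → no swap
j=9: v[9]=1 ≤ 20 → i=7, swap v[7],v[9] → [18,13,14,9,6,7,3,1,21,22,11,20]
j=10: v[10]=11 ≤ 20 → i=8, swap v[8],v[10] → [18,13,14,9,6,7,3,1,11,22,21,20]
final swap v[9],v[11] → [18,13,14,9,6,7,3,1,11,20,21,22]; return 9
p = 9; k-1 = 6 < 9 ⇒ left

9; left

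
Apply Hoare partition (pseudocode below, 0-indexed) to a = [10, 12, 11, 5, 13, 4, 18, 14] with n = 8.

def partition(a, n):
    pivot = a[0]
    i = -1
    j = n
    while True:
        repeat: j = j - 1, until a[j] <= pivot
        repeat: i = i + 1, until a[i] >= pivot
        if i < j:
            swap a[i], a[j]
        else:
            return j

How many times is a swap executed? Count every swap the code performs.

2

pivot = a[0] = 10; i = -1, j = 8
j→5 (a[5]=4≤10), i→0 (a[0]=10≥10); i<j, swap → [4, 12, 11, 5, 13, 10, 18, 14]
j→3 (a[3]=5≤10), i→1 (a[1]=12≥10); i<j, swap → [4, 5, 11, 12, 13, 10, 18, 14]
j→1, i→2; i≥j, return j=1. a = [4, 5, 11, 12, 13, 10, 18, 14]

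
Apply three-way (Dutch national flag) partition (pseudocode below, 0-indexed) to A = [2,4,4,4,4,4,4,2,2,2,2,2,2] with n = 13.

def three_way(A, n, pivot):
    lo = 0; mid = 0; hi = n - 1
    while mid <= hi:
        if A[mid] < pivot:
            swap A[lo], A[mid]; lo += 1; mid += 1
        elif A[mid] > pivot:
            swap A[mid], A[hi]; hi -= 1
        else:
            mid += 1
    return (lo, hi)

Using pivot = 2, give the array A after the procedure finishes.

[2,2,2,2,2,2,2,4,4,4,4,4,4]

pivot = 2; lo=0, mid=0, hi=12
A[mid]=2=2: mid=1
A[mid]=4>2: swap A[1],A[12]; hi=11 → [2,2,4,4,4,4,4,2,2,2,2,2,4]
A[mid]=2=2: mid=2
A[mid]=4>2: swap A[2],A[11]; hi=10 → [2,2,2,4,4,4,4,2,2,2,2,4,4]
A[mid]=2=2: mid=3
A[mid]=4>2: swap A[3],A[10]; hi=9 → [2,2,2,2,4,4,4,2,2,2,4,4,4]
A[mid]=2=2: mid=4
A[mid]=4>2: swap A[4],A[9]; hi=8 → [2,2,2,2,2,4,4,2,2,4,4,4,4]
A[mid]=2=2: mid=5
A[mid]=4>2: swap A[5],A[8]; hi=7 → [2,2,2,2,2,2,4,2,4,4,4,4,4]
A[mid]=2=2: mid=6
A[mid]=4>2: swap A[6],A[7]; hi=6 → [2,2,2,2,2,2,2,4,4,4,4,4,4]
A[mid]=2=2: mid=7
end: lo=0, hi=6; A = [2,2,2,2,2,2,2,4,4,4,4,4,4]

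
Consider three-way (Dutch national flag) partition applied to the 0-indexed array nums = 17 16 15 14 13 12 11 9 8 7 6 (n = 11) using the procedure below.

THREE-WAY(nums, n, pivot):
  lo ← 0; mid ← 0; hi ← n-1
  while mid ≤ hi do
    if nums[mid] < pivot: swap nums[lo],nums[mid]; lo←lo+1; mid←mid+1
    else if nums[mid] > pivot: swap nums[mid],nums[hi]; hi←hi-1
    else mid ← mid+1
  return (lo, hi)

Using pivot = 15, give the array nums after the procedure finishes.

6 7 14 13 12 11 9 8 15 16 17

lo=0 mid=0 hi=10
17>15: swap(0,10), hi=9 ⇒ 6 16 15 14 13 12 11 9 8 7 17
6<15: swap(0,0), lo=1 mid=1 ⇒ 6 16 15 14 13 12 11 9 8 7 17
16>15: swap(1,9), hi=8 ⇒ 6 7 15 14 13 12 11 9 8 16 17
7<15: swap(1,1), lo=2 mid=2 ⇒ 6 7 15 14 13 12 11 9 8 16 17
15=15: mid=3
14<15: swap(2,3), lo=3 mid=4 ⇒ 6 7 14 15 13 12 11 9 8 16 17
13<15: swap(3,4), lo=4 mid=5 ⇒ 6 7 14 13 15 12 11 9 8 16 17
12<15: swap(4,5), lo=5 mid=6 ⇒ 6 7 14 13 12 15 11 9 8 16 17
11<15: swap(5,6), lo=6 mid=7 ⇒ 6 7 14 13 12 11 15 9 8 16 17
9<15: swap(6,7), lo=7 mid=8 ⇒ 6 7 14 13 12 11 9 15 8 16 17
8<15: swap(7,8), lo=8 mid=9 ⇒ 6 7 14 13 12 11 9 8 15 16 17
done. lo=8 hi=8; nums=6 7 14 13 12 11 9 8 15 16 17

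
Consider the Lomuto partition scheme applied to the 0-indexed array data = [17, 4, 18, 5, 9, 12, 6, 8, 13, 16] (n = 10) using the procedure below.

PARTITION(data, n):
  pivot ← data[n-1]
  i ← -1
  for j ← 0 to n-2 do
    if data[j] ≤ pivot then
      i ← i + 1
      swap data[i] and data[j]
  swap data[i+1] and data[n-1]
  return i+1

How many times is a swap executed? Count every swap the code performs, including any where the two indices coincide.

pivot = data[9] = 16; i = -1
j=0: data[0]=17 > 16 → no swap
j=1: data[1]=4 ≤ 16 → i=0, swap data[0],data[1] → [4, 17, 18, 5, 9, 12, 6, 8, 13, 16]
j=2: data[2]=18 > 16 → no swap
j=3: data[3]=5 ≤ 16 → i=1, swap data[1],data[3] → [4, 5, 18, 17, 9, 12, 6, 8, 13, 16]
j=4: data[4]=9 ≤ 16 → i=2, swap data[2],data[4] → [4, 5, 9, 17, 18, 12, 6, 8, 13, 16]
j=5: data[5]=12 ≤ 16 → i=3, swap data[3],data[5] → [4, 5, 9, 12, 18, 17, 6, 8, 13, 16]
j=6: data[6]=6 ≤ 16 → i=4, swap data[4],data[6] → [4, 5, 9, 12, 6, 17, 18, 8, 13, 16]
j=7: data[7]=8 ≤ 16 → i=5, swap data[5],data[7] → [4, 5, 9, 12, 6, 8, 18, 17, 13, 16]
j=8: data[8]=13 ≤ 16 → i=6, swap data[6],data[8] → [4, 5, 9, 12, 6, 8, 13, 17, 18, 16]
final swap data[7],data[9] → [4, 5, 9, 12, 6, 8, 13, 16, 18, 17]; return 7

8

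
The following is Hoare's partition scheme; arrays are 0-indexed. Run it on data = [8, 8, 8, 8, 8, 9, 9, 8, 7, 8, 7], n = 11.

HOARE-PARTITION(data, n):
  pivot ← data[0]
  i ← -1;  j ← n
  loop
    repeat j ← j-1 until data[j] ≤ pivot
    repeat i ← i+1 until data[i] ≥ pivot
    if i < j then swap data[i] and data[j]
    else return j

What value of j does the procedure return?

pivot=8
j stops at 10 (7), i stops at 0 (8); swap ⇒ [7, 8, 8, 8, 8, 9, 9, 8, 7, 8, 8]
j stops at 9 (8), i stops at 1 (8); swap ⇒ [7, 8, 8, 8, 8, 9, 9, 8, 7, 8, 8]
j stops at 8 (7), i stops at 2 (8); swap ⇒ [7, 8, 7, 8, 8, 9, 9, 8, 8, 8, 8]
j stops at 7 (8), i stops at 3 (8); swap ⇒ [7, 8, 7, 8, 8, 9, 9, 8, 8, 8, 8]
j stops at 4, i stops at 4; i≥j ⇒ return 4. data=[7, 8, 7, 8, 8, 9, 9, 8, 8, 8, 8]

4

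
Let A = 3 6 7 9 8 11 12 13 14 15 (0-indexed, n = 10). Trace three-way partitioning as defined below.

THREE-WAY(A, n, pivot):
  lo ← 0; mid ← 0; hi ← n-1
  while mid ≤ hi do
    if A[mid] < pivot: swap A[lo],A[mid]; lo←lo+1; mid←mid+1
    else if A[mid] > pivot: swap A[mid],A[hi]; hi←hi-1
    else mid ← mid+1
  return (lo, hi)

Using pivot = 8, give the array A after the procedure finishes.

lo=0 mid=0 hi=9
3<8: swap(0,0), lo=1 mid=1 ⇒ 3 6 7 9 8 11 12 13 14 15
6<8: swap(1,1), lo=2 mid=2 ⇒ 3 6 7 9 8 11 12 13 14 15
7<8: swap(2,2), lo=3 mid=3 ⇒ 3 6 7 9 8 11 12 13 14 15
9>8: swap(3,9), hi=8 ⇒ 3 6 7 15 8 11 12 13 14 9
15>8: swap(3,8), hi=7 ⇒ 3 6 7 14 8 11 12 13 15 9
14>8: swap(3,7), hi=6 ⇒ 3 6 7 13 8 11 12 14 15 9
13>8: swap(3,6), hi=5 ⇒ 3 6 7 12 8 11 13 14 15 9
12>8: swap(3,5), hi=4 ⇒ 3 6 7 11 8 12 13 14 15 9
11>8: swap(3,4), hi=3 ⇒ 3 6 7 8 11 12 13 14 15 9
8=8: mid=4
done. lo=3 hi=3; A=3 6 7 8 11 12 13 14 15 9

3 6 7 8 11 12 13 14 15 9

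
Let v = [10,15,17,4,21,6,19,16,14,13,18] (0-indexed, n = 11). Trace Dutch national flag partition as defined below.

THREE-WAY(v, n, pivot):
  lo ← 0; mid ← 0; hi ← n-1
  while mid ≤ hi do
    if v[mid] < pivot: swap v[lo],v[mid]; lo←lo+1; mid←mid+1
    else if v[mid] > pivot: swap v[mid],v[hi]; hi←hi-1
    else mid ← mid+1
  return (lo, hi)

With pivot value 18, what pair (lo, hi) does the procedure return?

(8, 8)

pivot = 18; lo=0, mid=0, hi=10
v[mid]=10<18: swap v[0],v[0]; lo=1,mid=1 → [10,15,17,4,21,6,19,16,14,13,18]
v[mid]=15<18: swap v[1],v[1]; lo=2,mid=2 → [10,15,17,4,21,6,19,16,14,13,18]
v[mid]=17<18: swap v[2],v[2]; lo=3,mid=3 → [10,15,17,4,21,6,19,16,14,13,18]
v[mid]=4<18: swap v[3],v[3]; lo=4,mid=4 → [10,15,17,4,21,6,19,16,14,13,18]
v[mid]=21>18: swap v[4],v[10]; hi=9 → [10,15,17,4,18,6,19,16,14,13,21]
v[mid]=18=18: mid=5
v[mid]=6<18: swap v[4],v[5]; lo=5,mid=6 → [10,15,17,4,6,18,19,16,14,13,21]
v[mid]=19>18: swap v[6],v[9]; hi=8 → [10,15,17,4,6,18,13,16,14,19,21]
v[mid]=13<18: swap v[5],v[6]; lo=6,mid=7 → [10,15,17,4,6,13,18,16,14,19,21]
v[mid]=16<18: swap v[6],v[7]; lo=7,mid=8 → [10,15,17,4,6,13,16,18,14,19,21]
v[mid]=14<18: swap v[7],v[8]; lo=8,mid=9 → [10,15,17,4,6,13,16,14,18,19,21]
end: lo=8, hi=8; v = [10,15,17,4,6,13,16,14,18,19,21]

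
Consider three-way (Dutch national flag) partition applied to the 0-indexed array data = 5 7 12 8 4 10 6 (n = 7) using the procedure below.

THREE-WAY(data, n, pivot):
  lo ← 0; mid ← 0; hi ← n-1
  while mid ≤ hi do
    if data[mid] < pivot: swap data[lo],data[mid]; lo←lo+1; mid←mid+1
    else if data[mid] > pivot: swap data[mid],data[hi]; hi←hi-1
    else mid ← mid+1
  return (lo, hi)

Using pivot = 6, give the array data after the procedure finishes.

5 4 6 8 10 12 7

lo=0 mid=0 hi=6
5<6: swap(0,0), lo=1 mid=1 ⇒ 5 7 12 8 4 10 6
7>6: swap(1,6), hi=5 ⇒ 5 6 12 8 4 10 7
6=6: mid=2
12>6: swap(2,5), hi=4 ⇒ 5 6 10 8 4 12 7
10>6: swap(2,4), hi=3 ⇒ 5 6 4 8 10 12 7
4<6: swap(1,2), lo=2 mid=3 ⇒ 5 4 6 8 10 12 7
8>6: swap(3,3), hi=2 ⇒ 5 4 6 8 10 12 7
done. lo=2 hi=2; data=5 4 6 8 10 12 7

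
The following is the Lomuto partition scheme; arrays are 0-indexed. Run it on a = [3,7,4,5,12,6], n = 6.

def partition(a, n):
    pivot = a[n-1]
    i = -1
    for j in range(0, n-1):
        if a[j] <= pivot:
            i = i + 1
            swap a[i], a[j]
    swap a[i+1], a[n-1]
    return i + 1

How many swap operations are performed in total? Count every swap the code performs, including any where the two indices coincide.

pivot=6, i=-1
j=0: 3≤6, i=0, swap(0,0) ⇒ [3,7,4,5,12,6]
j=1: 7>6, skip
j=2: 4≤6, i=1, swap(1,2) ⇒ [3,4,7,5,12,6]
j=3: 5≤6, i=2, swap(2,3) ⇒ [3,4,5,7,12,6]
j=4: 12>6, skip
swap(3,5) ⇒ [3,4,5,6,12,7]; return 3

4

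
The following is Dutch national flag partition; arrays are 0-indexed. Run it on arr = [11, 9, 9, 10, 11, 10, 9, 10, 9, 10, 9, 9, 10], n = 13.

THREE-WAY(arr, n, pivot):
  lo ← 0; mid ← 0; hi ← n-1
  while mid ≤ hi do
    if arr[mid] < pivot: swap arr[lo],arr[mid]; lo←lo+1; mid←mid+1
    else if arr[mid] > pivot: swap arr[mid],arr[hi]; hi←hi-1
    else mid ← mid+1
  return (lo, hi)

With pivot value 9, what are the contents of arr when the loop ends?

[9, 9, 9, 9, 9, 9, 10, 10, 10, 11, 10, 10, 11]

lo=0 mid=0 hi=12
11>9: swap(0,12), hi=11 ⇒ [10, 9, 9, 10, 11, 10, 9, 10, 9, 10, 9, 9, 11]
10>9: swap(0,11), hi=10 ⇒ [9, 9, 9, 10, 11, 10, 9, 10, 9, 10, 9, 10, 11]
9=9: mid=1
9=9: mid=2
9=9: mid=3
10>9: swap(3,10), hi=9 ⇒ [9, 9, 9, 9, 11, 10, 9, 10, 9, 10, 10, 10, 11]
9=9: mid=4
11>9: swap(4,9), hi=8 ⇒ [9, 9, 9, 9, 10, 10, 9, 10, 9, 11, 10, 10, 11]
10>9: swap(4,8), hi=7 ⇒ [9, 9, 9, 9, 9, 10, 9, 10, 10, 11, 10, 10, 11]
9=9: mid=5
10>9: swap(5,7), hi=6 ⇒ [9, 9, 9, 9, 9, 10, 9, 10, 10, 11, 10, 10, 11]
10>9: swap(5,6), hi=5 ⇒ [9, 9, 9, 9, 9, 9, 10, 10, 10, 11, 10, 10, 11]
9=9: mid=6
done. lo=0 hi=5; arr=[9, 9, 9, 9, 9, 9, 10, 10, 10, 11, 10, 10, 11]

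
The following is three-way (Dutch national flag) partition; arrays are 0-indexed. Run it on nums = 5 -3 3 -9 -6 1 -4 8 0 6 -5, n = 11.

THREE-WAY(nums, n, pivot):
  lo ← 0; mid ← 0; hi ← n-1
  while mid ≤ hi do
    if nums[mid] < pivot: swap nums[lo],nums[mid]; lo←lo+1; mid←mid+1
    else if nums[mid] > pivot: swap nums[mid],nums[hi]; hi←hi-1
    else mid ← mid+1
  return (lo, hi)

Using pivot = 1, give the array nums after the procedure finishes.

lo=0 mid=0 hi=10
5>1: swap(0,10), hi=9 ⇒ -5 -3 3 -9 -6 1 -4 8 0 6 5
-5<1: swap(0,0), lo=1 mid=1 ⇒ -5 -3 3 -9 -6 1 -4 8 0 6 5
-3<1: swap(1,1), lo=2 mid=2 ⇒ -5 -3 3 -9 -6 1 -4 8 0 6 5
3>1: swap(2,9), hi=8 ⇒ -5 -3 6 -9 -6 1 -4 8 0 3 5
6>1: swap(2,8), hi=7 ⇒ -5 -3 0 -9 -6 1 -4 8 6 3 5
0<1: swap(2,2), lo=3 mid=3 ⇒ -5 -3 0 -9 -6 1 -4 8 6 3 5
-9<1: swap(3,3), lo=4 mid=4 ⇒ -5 -3 0 -9 -6 1 -4 8 6 3 5
-6<1: swap(4,4), lo=5 mid=5 ⇒ -5 -3 0 -9 -6 1 -4 8 6 3 5
1=1: mid=6
-4<1: swap(5,6), lo=6 mid=7 ⇒ -5 -3 0 -9 -6 -4 1 8 6 3 5
8>1: swap(7,7), hi=6 ⇒ -5 -3 0 -9 -6 -4 1 8 6 3 5
done. lo=6 hi=6; nums=-5 -3 0 -9 -6 -4 1 8 6 3 5

-5 -3 0 -9 -6 -4 1 8 6 3 5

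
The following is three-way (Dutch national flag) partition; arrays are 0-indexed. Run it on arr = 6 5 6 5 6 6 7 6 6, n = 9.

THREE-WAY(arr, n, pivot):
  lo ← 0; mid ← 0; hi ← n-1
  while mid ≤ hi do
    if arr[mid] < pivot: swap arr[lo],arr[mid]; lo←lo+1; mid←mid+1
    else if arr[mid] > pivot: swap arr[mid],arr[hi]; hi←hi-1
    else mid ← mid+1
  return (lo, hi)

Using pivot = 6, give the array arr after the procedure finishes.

lo=0 mid=0 hi=8
6=6: mid=1
5<6: swap(0,1), lo=1 mid=2 ⇒ 5 6 6 5 6 6 7 6 6
6=6: mid=3
5<6: swap(1,3), lo=2 mid=4 ⇒ 5 5 6 6 6 6 7 6 6
6=6: mid=5
6=6: mid=6
7>6: swap(6,8), hi=7 ⇒ 5 5 6 6 6 6 6 6 7
6=6: mid=7
6=6: mid=8
done. lo=2 hi=7; arr=5 5 6 6 6 6 6 6 7

5 5 6 6 6 6 6 6 7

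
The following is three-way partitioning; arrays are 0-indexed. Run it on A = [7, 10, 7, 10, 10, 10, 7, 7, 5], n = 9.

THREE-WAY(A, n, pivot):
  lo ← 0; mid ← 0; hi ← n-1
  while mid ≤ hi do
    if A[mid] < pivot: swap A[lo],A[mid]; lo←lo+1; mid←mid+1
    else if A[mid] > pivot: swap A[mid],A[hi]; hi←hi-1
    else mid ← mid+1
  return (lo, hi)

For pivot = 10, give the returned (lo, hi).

(5, 8)

lo=0 mid=0 hi=8
7<10: swap(0,0), lo=1 mid=1 ⇒ [7, 10, 7, 10, 10, 10, 7, 7, 5]
10=10: mid=2
7<10: swap(1,2), lo=2 mid=3 ⇒ [7, 7, 10, 10, 10, 10, 7, 7, 5]
10=10: mid=4
10=10: mid=5
10=10: mid=6
7<10: swap(2,6), lo=3 mid=7 ⇒ [7, 7, 7, 10, 10, 10, 10, 7, 5]
7<10: swap(3,7), lo=4 mid=8 ⇒ [7, 7, 7, 7, 10, 10, 10, 10, 5]
5<10: swap(4,8), lo=5 mid=9 ⇒ [7, 7, 7, 7, 5, 10, 10, 10, 10]
done. lo=5 hi=8; A=[7, 7, 7, 7, 5, 10, 10, 10, 10]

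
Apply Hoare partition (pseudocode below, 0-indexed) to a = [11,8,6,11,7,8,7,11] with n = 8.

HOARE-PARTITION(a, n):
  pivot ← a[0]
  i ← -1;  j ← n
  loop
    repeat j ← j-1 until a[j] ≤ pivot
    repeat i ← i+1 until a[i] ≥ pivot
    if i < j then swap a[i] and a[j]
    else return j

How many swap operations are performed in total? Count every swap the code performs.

2

pivot = a[0] = 11; i = -1, j = 8
j→7 (a[7]=11≤11), i→0 (a[0]=11≥11); i<j, swap → [11,8,6,11,7,8,7,11]
j→6 (a[6]=7≤11), i→3 (a[3]=11≥11); i<j, swap → [11,8,6,7,7,8,11,11]
j→5, i→6; i≥j, return j=5. a = [11,8,6,7,7,8,11,11]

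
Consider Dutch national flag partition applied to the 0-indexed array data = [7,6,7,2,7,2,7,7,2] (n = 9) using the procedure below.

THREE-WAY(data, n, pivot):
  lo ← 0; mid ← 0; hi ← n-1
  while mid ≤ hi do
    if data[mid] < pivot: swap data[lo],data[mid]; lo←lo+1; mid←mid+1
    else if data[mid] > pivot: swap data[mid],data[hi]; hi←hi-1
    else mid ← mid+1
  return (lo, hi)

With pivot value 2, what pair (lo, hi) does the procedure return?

pivot = 2; lo=0, mid=0, hi=8
data[mid]=7>2: swap data[0],data[8]; hi=7 → [2,6,7,2,7,2,7,7,7]
data[mid]=2=2: mid=1
data[mid]=6>2: swap data[1],data[7]; hi=6 → [2,7,7,2,7,2,7,6,7]
data[mid]=7>2: swap data[1],data[6]; hi=5 → [2,7,7,2,7,2,7,6,7]
data[mid]=7>2: swap data[1],data[5]; hi=4 → [2,2,7,2,7,7,7,6,7]
data[mid]=2=2: mid=2
data[mid]=7>2: swap data[2],data[4]; hi=3 → [2,2,7,2,7,7,7,6,7]
data[mid]=7>2: swap data[2],data[3]; hi=2 → [2,2,2,7,7,7,7,6,7]
data[mid]=2=2: mid=3
end: lo=0, hi=2; data = [2,2,2,7,7,7,7,6,7]

(0, 2)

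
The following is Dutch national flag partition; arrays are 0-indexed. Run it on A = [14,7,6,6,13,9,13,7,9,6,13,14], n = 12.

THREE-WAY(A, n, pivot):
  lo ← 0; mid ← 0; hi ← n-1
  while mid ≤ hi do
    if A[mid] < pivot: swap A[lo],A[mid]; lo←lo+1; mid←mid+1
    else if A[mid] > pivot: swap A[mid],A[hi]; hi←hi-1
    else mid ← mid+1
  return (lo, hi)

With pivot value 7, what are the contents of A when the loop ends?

pivot = 7; lo=0, mid=0, hi=11
A[mid]=14>7: swap A[0],A[11]; hi=10 → [14,7,6,6,13,9,13,7,9,6,13,14]
A[mid]=14>7: swap A[0],A[10]; hi=9 → [13,7,6,6,13,9,13,7,9,6,14,14]
A[mid]=13>7: swap A[0],A[9]; hi=8 → [6,7,6,6,13,9,13,7,9,13,14,14]
A[mid]=6<7: swap A[0],A[0]; lo=1,mid=1 → [6,7,6,6,13,9,13,7,9,13,14,14]
A[mid]=7=7: mid=2
A[mid]=6<7: swap A[1],A[2]; lo=2,mid=3 → [6,6,7,6,13,9,13,7,9,13,14,14]
A[mid]=6<7: swap A[2],A[3]; lo=3,mid=4 → [6,6,6,7,13,9,13,7,9,13,14,14]
A[mid]=13>7: swap A[4],A[8]; hi=7 → [6,6,6,7,9,9,13,7,13,13,14,14]
A[mid]=9>7: swap A[4],A[7]; hi=6 → [6,6,6,7,7,9,13,9,13,13,14,14]
A[mid]=7=7: mid=5
A[mid]=9>7: swap A[5],A[6]; hi=5 → [6,6,6,7,7,13,9,9,13,13,14,14]
A[mid]=13>7: swap A[5],A[5]; hi=4 → [6,6,6,7,7,13,9,9,13,13,14,14]
end: lo=3, hi=4; A = [6,6,6,7,7,13,9,9,13,13,14,14]

[6,6,6,7,7,13,9,9,13,13,14,14]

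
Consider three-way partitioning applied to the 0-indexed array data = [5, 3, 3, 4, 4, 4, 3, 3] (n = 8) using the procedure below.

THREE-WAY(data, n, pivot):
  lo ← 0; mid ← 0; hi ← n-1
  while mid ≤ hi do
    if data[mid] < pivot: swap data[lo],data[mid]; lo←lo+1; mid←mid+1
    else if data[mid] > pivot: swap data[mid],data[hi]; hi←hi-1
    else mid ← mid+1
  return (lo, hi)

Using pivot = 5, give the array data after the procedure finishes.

[3, 3, 4, 4, 4, 3, 3, 5]

lo=0 mid=0 hi=7
5=5: mid=1
3<5: swap(0,1), lo=1 mid=2 ⇒ [3, 5, 3, 4, 4, 4, 3, 3]
3<5: swap(1,2), lo=2 mid=3 ⇒ [3, 3, 5, 4, 4, 4, 3, 3]
4<5: swap(2,3), lo=3 mid=4 ⇒ [3, 3, 4, 5, 4, 4, 3, 3]
4<5: swap(3,4), lo=4 mid=5 ⇒ [3, 3, 4, 4, 5, 4, 3, 3]
4<5: swap(4,5), lo=5 mid=6 ⇒ [3, 3, 4, 4, 4, 5, 3, 3]
3<5: swap(5,6), lo=6 mid=7 ⇒ [3, 3, 4, 4, 4, 3, 5, 3]
3<5: swap(6,7), lo=7 mid=8 ⇒ [3, 3, 4, 4, 4, 3, 3, 5]
done. lo=7 hi=7; data=[3, 3, 4, 4, 4, 3, 3, 5]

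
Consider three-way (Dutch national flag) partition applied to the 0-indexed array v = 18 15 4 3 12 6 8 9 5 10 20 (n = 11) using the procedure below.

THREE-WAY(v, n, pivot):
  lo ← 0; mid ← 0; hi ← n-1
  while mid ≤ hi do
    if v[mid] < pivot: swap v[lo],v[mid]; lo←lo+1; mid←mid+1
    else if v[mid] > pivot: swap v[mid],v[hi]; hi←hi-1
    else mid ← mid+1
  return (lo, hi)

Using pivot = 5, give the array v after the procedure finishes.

pivot = 5; lo=0, mid=0, hi=10
v[mid]=18>5: swap v[0],v[10]; hi=9 → 20 15 4 3 12 6 8 9 5 10 18
v[mid]=20>5: swap v[0],v[9]; hi=8 → 10 15 4 3 12 6 8 9 5 20 18
v[mid]=10>5: swap v[0],v[8]; hi=7 → 5 15 4 3 12 6 8 9 10 20 18
v[mid]=5=5: mid=1
v[mid]=15>5: swap v[1],v[7]; hi=6 → 5 9 4 3 12 6 8 15 10 20 18
v[mid]=9>5: swap v[1],v[6]; hi=5 → 5 8 4 3 12 6 9 15 10 20 18
v[mid]=8>5: swap v[1],v[5]; hi=4 → 5 6 4 3 12 8 9 15 10 20 18
v[mid]=6>5: swap v[1],v[4]; hi=3 → 5 12 4 3 6 8 9 15 10 20 18
v[mid]=12>5: swap v[1],v[3]; hi=2 → 5 3 4 12 6 8 9 15 10 20 18
v[mid]=3<5: swap v[0],v[1]; lo=1,mid=2 → 3 5 4 12 6 8 9 15 10 20 18
v[mid]=4<5: swap v[1],v[2]; lo=2,mid=3 → 3 4 5 12 6 8 9 15 10 20 18
end: lo=2, hi=2; v = 3 4 5 12 6 8 9 15 10 20 18

3 4 5 12 6 8 9 15 10 20 18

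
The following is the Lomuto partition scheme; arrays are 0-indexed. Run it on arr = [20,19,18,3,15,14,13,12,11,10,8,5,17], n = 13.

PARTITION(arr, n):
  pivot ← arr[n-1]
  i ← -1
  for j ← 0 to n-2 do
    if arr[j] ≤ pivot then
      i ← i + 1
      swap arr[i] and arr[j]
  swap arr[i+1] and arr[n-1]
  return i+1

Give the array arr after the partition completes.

pivot=17, i=-1
j=0: 20>17, skip
j=1: 19>17, skip
j=2: 18>17, skip
j=3: 3≤17, i=0, swap(0,3) ⇒ [3,19,18,20,15,14,13,12,11,10,8,5,17]
j=4: 15≤17, i=1, swap(1,4) ⇒ [3,15,18,20,19,14,13,12,11,10,8,5,17]
j=5: 14≤17, i=2, swap(2,5) ⇒ [3,15,14,20,19,18,13,12,11,10,8,5,17]
j=6: 13≤17, i=3, swap(3,6) ⇒ [3,15,14,13,19,18,20,12,11,10,8,5,17]
j=7: 12≤17, i=4, swap(4,7) ⇒ [3,15,14,13,12,18,20,19,11,10,8,5,17]
j=8: 11≤17, i=5, swap(5,8) ⇒ [3,15,14,13,12,11,20,19,18,10,8,5,17]
j=9: 10≤17, i=6, swap(6,9) ⇒ [3,15,14,13,12,11,10,19,18,20,8,5,17]
j=10: 8≤17, i=7, swap(7,10) ⇒ [3,15,14,13,12,11,10,8,18,20,19,5,17]
j=11: 5≤17, i=8, swap(8,11) ⇒ [3,15,14,13,12,11,10,8,5,20,19,18,17]
swap(9,12) ⇒ [3,15,14,13,12,11,10,8,5,17,19,18,20]; return 9

[3,15,14,13,12,11,10,8,5,17,19,18,20]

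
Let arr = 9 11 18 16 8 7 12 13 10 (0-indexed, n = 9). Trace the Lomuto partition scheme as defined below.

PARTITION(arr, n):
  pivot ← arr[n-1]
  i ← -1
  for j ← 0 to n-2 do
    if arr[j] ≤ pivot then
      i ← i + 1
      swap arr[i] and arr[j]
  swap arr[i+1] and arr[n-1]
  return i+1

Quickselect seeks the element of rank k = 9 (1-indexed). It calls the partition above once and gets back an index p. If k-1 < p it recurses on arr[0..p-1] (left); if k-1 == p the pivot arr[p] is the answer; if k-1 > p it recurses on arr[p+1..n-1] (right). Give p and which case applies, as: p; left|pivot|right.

pivot=10, i=-1
j=0: 9≤10, i=0, swap(0,0) ⇒ 9 11 18 16 8 7 12 13 10
j=1: 11>10, skip
j=2: 18>10, skip
j=3: 16>10, skip
j=4: 8≤10, i=1, swap(1,4) ⇒ 9 8 18 16 11 7 12 13 10
j=5: 7≤10, i=2, swap(2,5) ⇒ 9 8 7 16 11 18 12 13 10
j=6: 12>10, skip
j=7: 13>10, skip
swap(3,8) ⇒ 9 8 7 10 11 18 12 13 16; return 3
p = 3; k-1 = 8 > 3 ⇒ right

3; right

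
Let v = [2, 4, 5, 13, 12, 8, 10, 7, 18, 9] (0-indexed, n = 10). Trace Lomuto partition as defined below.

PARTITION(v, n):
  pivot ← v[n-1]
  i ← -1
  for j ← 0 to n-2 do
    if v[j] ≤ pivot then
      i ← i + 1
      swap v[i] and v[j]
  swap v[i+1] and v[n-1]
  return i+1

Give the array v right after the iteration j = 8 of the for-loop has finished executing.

pivot = v[9] = 9; i = -1
j=0: v[0]=2 ≤ 9 → i=0, swap v[0],v[0] (no change) → [2, 4, 5, 13, 12, 8, 10, 7, 18, 9]
j=1: v[1]=4 ≤ 9 → i=1, swap v[1],v[1] (no change) → [2, 4, 5, 13, 12, 8, 10, 7, 18, 9]
j=2: v[2]=5 ≤ 9 → i=2, swap v[2],v[2] (no change) → [2, 4, 5, 13, 12, 8, 10, 7, 18, 9]
j=3: v[3]=13 > 9 → no swap
j=4: v[4]=12 > 9 → no swap
j=5: v[5]=8 ≤ 9 → i=3, swap v[3],v[5] → [2, 4, 5, 8, 12, 13, 10, 7, 18, 9]
j=6: v[6]=10 > 9 → no swap
j=7: v[7]=7 ≤ 9 → i=4, swap v[4],v[7] → [2, 4, 5, 8, 7, 13, 10, 12, 18, 9]
j=8: v[8]=18 > 9 → no swap
(after j=8) v = [2, 4, 5, 8, 7, 13, 10, 12, 18, 9]

[2, 4, 5, 8, 7, 13, 10, 12, 18, 9]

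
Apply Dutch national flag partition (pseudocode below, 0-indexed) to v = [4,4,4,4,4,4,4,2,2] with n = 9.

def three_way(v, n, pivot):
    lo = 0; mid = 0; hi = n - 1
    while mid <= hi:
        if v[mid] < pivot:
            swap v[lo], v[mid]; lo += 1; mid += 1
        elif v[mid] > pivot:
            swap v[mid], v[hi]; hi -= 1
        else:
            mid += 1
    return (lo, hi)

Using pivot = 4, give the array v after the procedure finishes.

[2,2,4,4,4,4,4,4,4]

lo=0 mid=0 hi=8
4=4: mid=1
4=4: mid=2
4=4: mid=3
4=4: mid=4
4=4: mid=5
4=4: mid=6
4=4: mid=7
2<4: swap(0,7), lo=1 mid=8 ⇒ [2,4,4,4,4,4,4,4,2]
2<4: swap(1,8), lo=2 mid=9 ⇒ [2,2,4,4,4,4,4,4,4]
done. lo=2 hi=8; v=[2,2,4,4,4,4,4,4,4]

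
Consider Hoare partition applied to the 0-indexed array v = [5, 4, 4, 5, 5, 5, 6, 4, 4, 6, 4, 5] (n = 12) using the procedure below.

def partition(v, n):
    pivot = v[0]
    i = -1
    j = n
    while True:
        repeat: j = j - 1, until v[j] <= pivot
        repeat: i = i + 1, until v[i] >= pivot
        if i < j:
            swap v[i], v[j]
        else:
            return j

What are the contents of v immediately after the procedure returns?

pivot=5
j stops at 11 (5), i stops at 0 (5); swap ⇒ [5, 4, 4, 5, 5, 5, 6, 4, 4, 6, 4, 5]
j stops at 10 (4), i stops at 3 (5); swap ⇒ [5, 4, 4, 4, 5, 5, 6, 4, 4, 6, 5, 5]
j stops at 8 (4), i stops at 4 (5); swap ⇒ [5, 4, 4, 4, 4, 5, 6, 4, 5, 6, 5, 5]
j stops at 7 (4), i stops at 5 (5); swap ⇒ [5, 4, 4, 4, 4, 4, 6, 5, 5, 6, 5, 5]
j stops at 5, i stops at 6; i≥j ⇒ return 5. v=[5, 4, 4, 4, 4, 4, 6, 5, 5, 6, 5, 5]

[5, 4, 4, 4, 4, 4, 6, 5, 5, 6, 5, 5]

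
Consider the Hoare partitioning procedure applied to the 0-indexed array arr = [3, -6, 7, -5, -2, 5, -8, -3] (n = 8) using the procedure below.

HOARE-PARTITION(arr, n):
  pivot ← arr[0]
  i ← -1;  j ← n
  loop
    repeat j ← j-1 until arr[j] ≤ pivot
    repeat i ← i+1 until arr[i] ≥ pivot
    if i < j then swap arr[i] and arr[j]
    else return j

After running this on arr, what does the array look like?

[-3, -6, -8, -5, -2, 5, 7, 3]

pivot = arr[0] = 3; i = -1, j = 8
j→7 (arr[7]=-3≤3), i→0 (arr[0]=3≥3); i<j, swap → [-3, -6, 7, -5, -2, 5, -8, 3]
j→6 (arr[6]=-8≤3), i→2 (arr[2]=7≥3); i<j, swap → [-3, -6, -8, -5, -2, 5, 7, 3]
j→4, i→5; i≥j, return j=4. arr = [-3, -6, -8, -5, -2, 5, 7, 3]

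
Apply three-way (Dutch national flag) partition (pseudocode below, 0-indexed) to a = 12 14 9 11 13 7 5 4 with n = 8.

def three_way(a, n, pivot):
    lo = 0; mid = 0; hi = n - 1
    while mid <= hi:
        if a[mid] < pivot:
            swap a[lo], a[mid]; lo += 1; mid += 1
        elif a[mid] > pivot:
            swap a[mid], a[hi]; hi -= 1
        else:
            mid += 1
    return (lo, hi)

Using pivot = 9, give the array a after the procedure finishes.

4 5 7 9 13 11 14 12

pivot = 9; lo=0, mid=0, hi=7
a[mid]=12>9: swap a[0],a[7]; hi=6 → 4 14 9 11 13 7 5 12
a[mid]=4<9: swap a[0],a[0]; lo=1,mid=1 → 4 14 9 11 13 7 5 12
a[mid]=14>9: swap a[1],a[6]; hi=5 → 4 5 9 11 13 7 14 12
a[mid]=5<9: swap a[1],a[1]; lo=2,mid=2 → 4 5 9 11 13 7 14 12
a[mid]=9=9: mid=3
a[mid]=11>9: swap a[3],a[5]; hi=4 → 4 5 9 7 13 11 14 12
a[mid]=7<9: swap a[2],a[3]; lo=3,mid=4 → 4 5 7 9 13 11 14 12
a[mid]=13>9: swap a[4],a[4]; hi=3 → 4 5 7 9 13 11 14 12
end: lo=3, hi=3; a = 4 5 7 9 13 11 14 12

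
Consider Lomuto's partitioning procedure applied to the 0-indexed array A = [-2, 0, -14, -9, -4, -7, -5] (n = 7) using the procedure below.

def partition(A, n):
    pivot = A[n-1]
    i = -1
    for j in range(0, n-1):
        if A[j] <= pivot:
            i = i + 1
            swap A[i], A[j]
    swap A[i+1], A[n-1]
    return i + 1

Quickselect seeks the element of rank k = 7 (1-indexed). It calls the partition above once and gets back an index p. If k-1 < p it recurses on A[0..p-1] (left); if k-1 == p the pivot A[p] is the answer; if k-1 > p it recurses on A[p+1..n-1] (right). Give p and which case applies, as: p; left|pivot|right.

3; right

pivot = A[6] = -5; i = -1
j=0: A[0]=-2 > -5 → no swap
j=1: A[1]=0 > -5 → no swap
j=2: A[2]=-14 ≤ -5 → i=0, swap A[0],A[2] → [-14, 0, -2, -9, -4, -7, -5]
j=3: A[3]=-9 ≤ -5 → i=1, swap A[1],A[3] → [-14, -9, -2, 0, -4, -7, -5]
j=4: A[4]=-4 > -5 → no swap
j=5: A[5]=-7 ≤ -5 → i=2, swap A[2],A[5] → [-14, -9, -7, 0, -4, -2, -5]
final swap A[3],A[6] → [-14, -9, -7, -5, -4, -2, 0]; return 3
p = 3; k-1 = 6 > 3 ⇒ right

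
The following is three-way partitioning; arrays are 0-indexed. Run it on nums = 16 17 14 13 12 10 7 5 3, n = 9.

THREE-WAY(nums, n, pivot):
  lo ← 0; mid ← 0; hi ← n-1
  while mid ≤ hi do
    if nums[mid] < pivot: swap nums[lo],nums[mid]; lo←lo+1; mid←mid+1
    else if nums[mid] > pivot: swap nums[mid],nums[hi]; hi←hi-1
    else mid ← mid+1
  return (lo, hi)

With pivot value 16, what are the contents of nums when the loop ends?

3 14 13 12 10 7 5 16 17

pivot = 16; lo=0, mid=0, hi=8
nums[mid]=16=16: mid=1
nums[mid]=17>16: swap nums[1],nums[8]; hi=7 → 16 3 14 13 12 10 7 5 17
nums[mid]=3<16: swap nums[0],nums[1]; lo=1,mid=2 → 3 16 14 13 12 10 7 5 17
nums[mid]=14<16: swap nums[1],nums[2]; lo=2,mid=3 → 3 14 16 13 12 10 7 5 17
nums[mid]=13<16: swap nums[2],nums[3]; lo=3,mid=4 → 3 14 13 16 12 10 7 5 17
nums[mid]=12<16: swap nums[3],nums[4]; lo=4,mid=5 → 3 14 13 12 16 10 7 5 17
nums[mid]=10<16: swap nums[4],nums[5]; lo=5,mid=6 → 3 14 13 12 10 16 7 5 17
nums[mid]=7<16: swap nums[5],nums[6]; lo=6,mid=7 → 3 14 13 12 10 7 16 5 17
nums[mid]=5<16: swap nums[6],nums[7]; lo=7,mid=8 → 3 14 13 12 10 7 5 16 17
end: lo=7, hi=7; nums = 3 14 13 12 10 7 5 16 17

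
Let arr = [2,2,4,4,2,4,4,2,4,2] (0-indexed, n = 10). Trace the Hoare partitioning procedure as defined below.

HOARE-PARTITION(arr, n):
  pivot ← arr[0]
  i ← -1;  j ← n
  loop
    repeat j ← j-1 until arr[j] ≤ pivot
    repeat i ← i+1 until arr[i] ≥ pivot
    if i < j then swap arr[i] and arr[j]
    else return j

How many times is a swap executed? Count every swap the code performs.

3

pivot = arr[0] = 2; i = -1, j = 10
j→9 (arr[9]=2≤2), i→0 (arr[0]=2≥2); i<j, swap → [2,2,4,4,2,4,4,2,4,2]
j→7 (arr[7]=2≤2), i→1 (arr[1]=2≥2); i<j, swap → [2,2,4,4,2,4,4,2,4,2]
j→4 (arr[4]=2≤2), i→2 (arr[2]=4≥2); i<j, swap → [2,2,2,4,4,4,4,2,4,2]
j→2, i→3; i≥j, return j=2. arr = [2,2,2,4,4,4,4,2,4,2]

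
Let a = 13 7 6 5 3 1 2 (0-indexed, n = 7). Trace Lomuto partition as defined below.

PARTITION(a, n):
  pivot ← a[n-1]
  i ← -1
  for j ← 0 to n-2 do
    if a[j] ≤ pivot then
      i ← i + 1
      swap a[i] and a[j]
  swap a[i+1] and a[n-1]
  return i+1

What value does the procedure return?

pivot = a[6] = 2; i = -1
j=0: a[0]=13 > 2 → no swap
j=1: a[1]=7 > 2 → no swap
j=2: a[2]=6 > 2 → no swap
j=3: a[3]=5 > 2 → no swap
j=4: a[4]=3 > 2 → no swap
j=5: a[5]=1 ≤ 2 → i=0, swap a[0],a[5] → 1 7 6 5 3 13 2
final swap a[1],a[6] → 1 2 6 5 3 13 7; return 1

1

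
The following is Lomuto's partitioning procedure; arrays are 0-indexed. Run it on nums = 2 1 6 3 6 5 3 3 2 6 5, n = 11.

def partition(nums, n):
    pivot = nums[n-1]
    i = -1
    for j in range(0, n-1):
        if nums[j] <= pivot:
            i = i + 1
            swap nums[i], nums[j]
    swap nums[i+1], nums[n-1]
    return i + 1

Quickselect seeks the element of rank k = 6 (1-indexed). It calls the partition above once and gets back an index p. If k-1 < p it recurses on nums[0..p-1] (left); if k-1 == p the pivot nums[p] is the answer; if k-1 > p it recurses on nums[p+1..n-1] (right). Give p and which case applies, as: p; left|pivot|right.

7; left

pivot = nums[10] = 5; i = -1
j=0: nums[0]=2 ≤ 5 → i=0, swap nums[0],nums[0] (no change) → 2 1 6 3 6 5 3 3 2 6 5
j=1: nums[1]=1 ≤ 5 → i=1, swap nums[1],nums[1] (no change) → 2 1 6 3 6 5 3 3 2 6 5
j=2: nums[2]=6 > 5 → no swap
j=3: nums[3]=3 ≤ 5 → i=2, swap nums[2],nums[3] → 2 1 3 6 6 5 3 3 2 6 5
j=4: nums[4]=6 > 5 → no swap
j=5: nums[5]=5 ≤ 5 → i=3, swap nums[3],nums[5] → 2 1 3 5 6 6 3 3 2 6 5
j=6: nums[6]=3 ≤ 5 → i=4, swap nums[4],nums[6] → 2 1 3 5 3 6 6 3 2 6 5
j=7: nums[7]=3 ≤ 5 → i=5, swap nums[5],nums[7] → 2 1 3 5 3 3 6 6 2 6 5
j=8: nums[8]=2 ≤ 5 → i=6, swap nums[6],nums[8] → 2 1 3 5 3 3 2 6 6 6 5
j=9: nums[9]=6 > 5 → no swap
final swap nums[7],nums[10] → 2 1 3 5 3 3 2 5 6 6 6; return 7
p = 7; k-1 = 5 < 7 ⇒ left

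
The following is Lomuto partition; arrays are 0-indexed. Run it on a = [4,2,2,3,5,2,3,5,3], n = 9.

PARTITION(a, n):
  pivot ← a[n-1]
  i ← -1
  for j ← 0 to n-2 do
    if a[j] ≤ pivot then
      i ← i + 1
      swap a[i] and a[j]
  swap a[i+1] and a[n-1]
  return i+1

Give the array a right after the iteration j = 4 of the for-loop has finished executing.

[2,2,3,4,5,2,3,5,3]

pivot = a[8] = 3; i = -1
j=0: a[0]=4 > 3 → no swap
j=1: a[1]=2 ≤ 3 → i=0, swap a[0],a[1] → [2,4,2,3,5,2,3,5,3]
j=2: a[2]=2 ≤ 3 → i=1, swap a[1],a[2] → [2,2,4,3,5,2,3,5,3]
j=3: a[3]=3 ≤ 3 → i=2, swap a[2],a[3] → [2,2,3,4,5,2,3,5,3]
j=4: a[4]=5 > 3 → no swap
(after j=4) a = [2,2,3,4,5,2,3,5,3]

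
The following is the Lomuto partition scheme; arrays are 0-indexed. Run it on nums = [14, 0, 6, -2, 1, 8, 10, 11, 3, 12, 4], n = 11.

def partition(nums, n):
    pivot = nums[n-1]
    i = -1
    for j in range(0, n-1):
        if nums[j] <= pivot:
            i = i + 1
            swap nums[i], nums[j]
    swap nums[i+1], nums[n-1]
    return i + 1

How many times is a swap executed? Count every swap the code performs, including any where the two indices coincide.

5

pivot = nums[10] = 4; i = -1
j=0: nums[0]=14 > 4 → no swap
j=1: nums[1]=0 ≤ 4 → i=0, swap nums[0],nums[1] → [0, 14, 6, -2, 1, 8, 10, 11, 3, 12, 4]
j=2: nums[2]=6 > 4 → no swap
j=3: nums[3]=-2 ≤ 4 → i=1, swap nums[1],nums[3] → [0, -2, 6, 14, 1, 8, 10, 11, 3, 12, 4]
j=4: nums[4]=1 ≤ 4 → i=2, swap nums[2],nums[4] → [0, -2, 1, 14, 6, 8, 10, 11, 3, 12, 4]
j=5: nums[5]=8 > 4 → no swap
j=6: nums[6]=10 > 4 → no swap
j=7: nums[7]=11 > 4 → no swap
j=8: nums[8]=3 ≤ 4 → i=3, swap nums[3],nums[8] → [0, -2, 1, 3, 6, 8, 10, 11, 14, 12, 4]
j=9: nums[9]=12 > 4 → no swap
final swap nums[4],nums[10] → [0, -2, 1, 3, 4, 8, 10, 11, 14, 12, 6]; return 4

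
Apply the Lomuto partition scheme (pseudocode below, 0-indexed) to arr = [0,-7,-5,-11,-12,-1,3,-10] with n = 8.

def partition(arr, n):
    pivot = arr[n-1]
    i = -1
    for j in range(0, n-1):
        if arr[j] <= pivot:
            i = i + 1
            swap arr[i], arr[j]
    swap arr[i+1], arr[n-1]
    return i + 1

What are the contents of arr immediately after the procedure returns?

[-11,-12,-10,0,-7,-1,3,-5]

pivot = arr[7] = -10; i = -1
j=0: arr[0]=0 > -10 → no swap
j=1: arr[1]=-7 > -10 → no swap
j=2: arr[2]=-5 > -10 → no swap
j=3: arr[3]=-11 ≤ -10 → i=0, swap arr[0],arr[3] → [-11,-7,-5,0,-12,-1,3,-10]
j=4: arr[4]=-12 ≤ -10 → i=1, swap arr[1],arr[4] → [-11,-12,-5,0,-7,-1,3,-10]
j=5: arr[5]=-1 > -10 → no swap
j=6: arr[6]=3 > -10 → no swap
final swap arr[2],arr[7] → [-11,-12,-10,0,-7,-1,3,-5]; return 2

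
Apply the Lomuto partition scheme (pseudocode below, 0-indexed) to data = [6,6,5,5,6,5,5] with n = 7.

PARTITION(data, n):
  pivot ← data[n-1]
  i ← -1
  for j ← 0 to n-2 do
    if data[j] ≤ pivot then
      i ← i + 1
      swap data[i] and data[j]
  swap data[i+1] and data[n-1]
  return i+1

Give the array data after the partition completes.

pivot = data[6] = 5; i = -1
j=0: data[0]=6 > 5 → no swap
j=1: data[1]=6 > 5 → no swap
j=2: data[2]=5 ≤ 5 → i=0, swap data[0],data[2] → [5,6,6,5,6,5,5]
j=3: data[3]=5 ≤ 5 → i=1, swap data[1],data[3] → [5,5,6,6,6,5,5]
j=4: data[4]=6 > 5 → no swap
j=5: data[5]=5 ≤ 5 → i=2, swap data[2],data[5] → [5,5,5,6,6,6,5]
final swap data[3],data[6] → [5,5,5,5,6,6,6]; return 3

[5,5,5,5,6,6,6]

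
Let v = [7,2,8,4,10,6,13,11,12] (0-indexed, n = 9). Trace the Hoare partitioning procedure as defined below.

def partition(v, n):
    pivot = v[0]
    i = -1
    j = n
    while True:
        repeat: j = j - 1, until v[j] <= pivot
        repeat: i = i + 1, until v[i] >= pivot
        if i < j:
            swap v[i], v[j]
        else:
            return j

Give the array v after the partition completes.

pivot=7
j stops at 5 (6), i stops at 0 (7); swap ⇒ [6,2,8,4,10,7,13,11,12]
j stops at 3 (4), i stops at 2 (8); swap ⇒ [6,2,4,8,10,7,13,11,12]
j stops at 2, i stops at 3; i≥j ⇒ return 2. v=[6,2,4,8,10,7,13,11,12]

[6,2,4,8,10,7,13,11,12]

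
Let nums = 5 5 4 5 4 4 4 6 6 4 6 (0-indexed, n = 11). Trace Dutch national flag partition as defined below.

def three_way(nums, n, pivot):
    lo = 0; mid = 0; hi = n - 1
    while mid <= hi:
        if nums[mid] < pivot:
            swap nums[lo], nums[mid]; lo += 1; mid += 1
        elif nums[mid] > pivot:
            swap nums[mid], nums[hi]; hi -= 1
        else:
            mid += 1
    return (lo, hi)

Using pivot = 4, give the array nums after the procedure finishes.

4 4 4 4 4 5 6 6 5 6 5

pivot = 4; lo=0, mid=0, hi=10
nums[mid]=5>4: swap nums[0],nums[10]; hi=9 → 6 5 4 5 4 4 4 6 6 4 5
nums[mid]=6>4: swap nums[0],nums[9]; hi=8 → 4 5 4 5 4 4 4 6 6 6 5
nums[mid]=4=4: mid=1
nums[mid]=5>4: swap nums[1],nums[8]; hi=7 → 4 6 4 5 4 4 4 6 5 6 5
nums[mid]=6>4: swap nums[1],nums[7]; hi=6 → 4 6 4 5 4 4 4 6 5 6 5
nums[mid]=6>4: swap nums[1],nums[6]; hi=5 → 4 4 4 5 4 4 6 6 5 6 5
nums[mid]=4=4: mid=2
nums[mid]=4=4: mid=3
nums[mid]=5>4: swap nums[3],nums[5]; hi=4 → 4 4 4 4 4 5 6 6 5 6 5
nums[mid]=4=4: mid=4
nums[mid]=4=4: mid=5
end: lo=0, hi=4; nums = 4 4 4 4 4 5 6 6 5 6 5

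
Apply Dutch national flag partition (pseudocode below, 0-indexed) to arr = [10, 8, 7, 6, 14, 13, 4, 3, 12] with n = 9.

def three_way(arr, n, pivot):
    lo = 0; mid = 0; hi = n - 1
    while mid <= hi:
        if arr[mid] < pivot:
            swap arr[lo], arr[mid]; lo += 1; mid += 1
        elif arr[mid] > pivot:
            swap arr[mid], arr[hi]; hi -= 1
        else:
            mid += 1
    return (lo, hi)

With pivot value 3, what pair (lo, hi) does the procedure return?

(0, 0)

pivot = 3; lo=0, mid=0, hi=8
arr[mid]=10>3: swap arr[0],arr[8]; hi=7 → [12, 8, 7, 6, 14, 13, 4, 3, 10]
arr[mid]=12>3: swap arr[0],arr[7]; hi=6 → [3, 8, 7, 6, 14, 13, 4, 12, 10]
arr[mid]=3=3: mid=1
arr[mid]=8>3: swap arr[1],arr[6]; hi=5 → [3, 4, 7, 6, 14, 13, 8, 12, 10]
arr[mid]=4>3: swap arr[1],arr[5]; hi=4 → [3, 13, 7, 6, 14, 4, 8, 12, 10]
arr[mid]=13>3: swap arr[1],arr[4]; hi=3 → [3, 14, 7, 6, 13, 4, 8, 12, 10]
arr[mid]=14>3: swap arr[1],arr[3]; hi=2 → [3, 6, 7, 14, 13, 4, 8, 12, 10]
arr[mid]=6>3: swap arr[1],arr[2]; hi=1 → [3, 7, 6, 14, 13, 4, 8, 12, 10]
arr[mid]=7>3: swap arr[1],arr[1]; hi=0 → [3, 7, 6, 14, 13, 4, 8, 12, 10]
end: lo=0, hi=0; arr = [3, 7, 6, 14, 13, 4, 8, 12, 10]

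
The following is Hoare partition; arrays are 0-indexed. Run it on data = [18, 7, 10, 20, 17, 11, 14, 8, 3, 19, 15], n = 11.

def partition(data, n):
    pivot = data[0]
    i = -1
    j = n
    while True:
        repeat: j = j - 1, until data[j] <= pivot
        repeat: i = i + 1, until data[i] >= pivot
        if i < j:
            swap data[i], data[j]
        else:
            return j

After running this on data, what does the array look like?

pivot = data[0] = 18; i = -1, j = 11
j→10 (data[10]=15≤18), i→0 (data[0]=18≥18); i<j, swap → [15, 7, 10, 20, 17, 11, 14, 8, 3, 19, 18]
j→8 (data[8]=3≤18), i→3 (data[3]=20≥18); i<j, swap → [15, 7, 10, 3, 17, 11, 14, 8, 20, 19, 18]
j→7, i→8; i≥j, return j=7. data = [15, 7, 10, 3, 17, 11, 14, 8, 20, 19, 18]

[15, 7, 10, 3, 17, 11, 14, 8, 20, 19, 18]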